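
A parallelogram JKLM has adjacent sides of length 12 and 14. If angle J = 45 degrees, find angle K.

Consecutive angles are supplementary: angle K = 180 - 45 = 135 degrees.

135 degrees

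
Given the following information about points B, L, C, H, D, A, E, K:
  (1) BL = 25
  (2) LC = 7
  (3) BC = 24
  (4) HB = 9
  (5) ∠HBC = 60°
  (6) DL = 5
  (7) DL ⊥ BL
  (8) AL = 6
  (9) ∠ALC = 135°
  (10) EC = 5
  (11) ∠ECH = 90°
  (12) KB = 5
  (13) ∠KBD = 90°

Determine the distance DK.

Step 1: By the law of cosines on triangle BLD: BD² = 25² + 5² − 2·25·5·cos(90°) = 650, so BD = 5·√26.
Step 2: By the law of cosines on triangle DBK: DK² = (5·√26)² + 5² − 2·5·√26·5·cos(90°) = 675, so DK = 15·√3.

Therefore, the length of DK = 15·√3.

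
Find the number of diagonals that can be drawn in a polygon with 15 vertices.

The number of diagonals in an n-gon is n(n - 3)/2.
For n = 15: 15(15 - 3)/2 = 15 × 12 / 2 = 90.

90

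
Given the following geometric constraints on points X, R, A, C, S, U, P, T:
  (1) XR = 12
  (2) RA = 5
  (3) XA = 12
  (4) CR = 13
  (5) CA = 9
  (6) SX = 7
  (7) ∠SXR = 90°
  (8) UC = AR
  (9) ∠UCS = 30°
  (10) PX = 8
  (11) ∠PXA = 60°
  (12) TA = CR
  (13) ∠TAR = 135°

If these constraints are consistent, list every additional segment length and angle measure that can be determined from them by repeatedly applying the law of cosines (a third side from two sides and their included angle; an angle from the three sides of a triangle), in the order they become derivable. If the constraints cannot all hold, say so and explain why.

The constraints are consistent. Derivable facts, in order:
After 1 step:
- AP = 4·√7
- RS = √193
- RT ≈ 16.91
- ∠ACR = 15.94°
- ∠ARC = 29.63°
- ∠ARX = 77.98°
- ∠AXR = 24.05°
- ∠CAR = 134.43°
- ∠RAX = 77.98°
After 2 steps:
- ∠APX = 79.11°
- ∠ART = 32.93°
- ∠ATR = 12.07°
- ∠PAX = 40.89°
- ∠RSX = 59.74°
- ∠SRX = 30.26°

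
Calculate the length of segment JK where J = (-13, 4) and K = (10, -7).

d = sqrt((23)^2 + (-11)^2) = sqrt(650) = 5*sqrt(26)

5*sqrt(26)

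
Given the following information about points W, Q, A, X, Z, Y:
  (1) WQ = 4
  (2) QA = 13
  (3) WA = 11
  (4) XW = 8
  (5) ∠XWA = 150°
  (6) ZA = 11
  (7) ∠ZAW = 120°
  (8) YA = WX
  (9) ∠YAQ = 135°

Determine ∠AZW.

Step 1: By the law of cosines on triangle ZAW: ZW² = 11² + 11² − 2·11·11·cos(120°) = 363, so ZW = 11·√3.
Step 2: By the inverse law of cosines on triangle AZW: cos(∠AZW) = (11² + (11·√3)² − 11²) / (2·11·11·√3) = 363/419.16 = 0.866, so ∠AZW = 30°.

Therefore, the measure of angle ∠AZW = 30°.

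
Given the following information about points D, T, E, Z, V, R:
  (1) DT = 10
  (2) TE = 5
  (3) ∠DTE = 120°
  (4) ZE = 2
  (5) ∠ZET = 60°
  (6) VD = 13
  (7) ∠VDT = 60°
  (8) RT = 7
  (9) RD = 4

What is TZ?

Step 1: By the law of cosines on triangle TEZ: TZ² = 5² + 2² − 2·5·2·cos(60°) = 19, so TZ = √19.

Therefore, the length of TZ = √19.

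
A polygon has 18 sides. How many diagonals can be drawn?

The number of diagonals in an n-gon is n(n - 3)/2.
For n = 18: 18(18 - 3)/2 = 18 × 15 / 2 = 135.

135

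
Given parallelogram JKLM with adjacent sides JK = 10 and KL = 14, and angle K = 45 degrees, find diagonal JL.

Using the law of cosines:
d^2 = 10^2 + 14^2 - 2(10)(14)cos(45 degrees)
d^2 = 100 + 196 - 280*sqrt(2)/2
d^2 = 296 - 140*sqrt(2)
d = 2*sqrt(74 - 35*sqrt(2))

2*sqrt(74 - 35*sqrt(2))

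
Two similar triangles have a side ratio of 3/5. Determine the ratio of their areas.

The ratio of areas of similar triangles equals the square of the side ratio.
Side ratio = 3:5
Area ratio = (3/5)^2 = 9/25 = 9:25

9:25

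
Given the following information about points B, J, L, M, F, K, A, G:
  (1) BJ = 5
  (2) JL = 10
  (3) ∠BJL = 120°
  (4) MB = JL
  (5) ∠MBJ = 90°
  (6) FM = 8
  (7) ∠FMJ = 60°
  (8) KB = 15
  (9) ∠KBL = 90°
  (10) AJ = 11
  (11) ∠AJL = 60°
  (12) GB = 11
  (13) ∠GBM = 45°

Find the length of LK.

Step 1: By the law of cosines on triangle LJB: LB² = 10² + 5² − 2·10·5·cos(120°) = 175, so LB = 5·√7.
Step 2: By the law of cosines on triangle LBK: LK² = (5·√7)² + 15² − 2·5·√7·15·cos(90°) = 400, so LK = 20.

Therefore, the length of LK = 20.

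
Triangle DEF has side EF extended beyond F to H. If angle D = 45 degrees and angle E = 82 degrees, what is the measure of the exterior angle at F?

Exterior angle = 45 + 82 = 127 degrees (exterior angle theorem).

127 degrees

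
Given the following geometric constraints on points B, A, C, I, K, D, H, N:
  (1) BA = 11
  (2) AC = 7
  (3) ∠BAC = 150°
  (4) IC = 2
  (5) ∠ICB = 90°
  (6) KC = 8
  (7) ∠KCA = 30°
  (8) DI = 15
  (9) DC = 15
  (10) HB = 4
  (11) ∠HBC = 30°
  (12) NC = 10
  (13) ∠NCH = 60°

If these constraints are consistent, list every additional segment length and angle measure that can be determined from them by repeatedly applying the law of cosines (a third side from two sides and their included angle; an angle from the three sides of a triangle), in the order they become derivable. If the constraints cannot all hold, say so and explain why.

The constraints are consistent. Derivable facts, in order:
After 1 step:
- AK ≈ 4
- BC ≈ 17.42
- ∠CDI = 7.65°
- ∠CID = 86.18°
- ∠DCI = 86.18°
After 2 steps:
- BI ≈ 17.53
- CH ≈ 14.1
- ∠ABC = 11.59°
- ∠ACB = 18.41°
- ∠AKC = 61.03°
- ∠CAK = 88.97°
After 3 steps:
- HN ≈ 12.56
- ∠BCH = 8.16°
- ∠BHC = 141.84°
- ∠BIC = 83.45°
- ∠CBI = 6.55°
After 4 steps:
- ∠CHN = 43.59°
- ∠CNH = 76.41°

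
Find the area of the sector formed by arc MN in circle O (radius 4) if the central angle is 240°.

Sector area = π(4²)(2/3) = 32*pi/3

32*pi/3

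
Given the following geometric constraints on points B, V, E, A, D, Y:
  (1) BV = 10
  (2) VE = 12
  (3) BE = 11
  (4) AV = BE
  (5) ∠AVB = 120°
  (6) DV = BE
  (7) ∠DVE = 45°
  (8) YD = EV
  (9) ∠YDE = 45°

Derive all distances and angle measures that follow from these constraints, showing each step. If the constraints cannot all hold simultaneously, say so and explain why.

The constraints are consistent.

From the given relations:
  AV = BE = 11
  DV = BE = 11
  YD = EV = 12

Step 1: From BV = 10, VA = 11, and ∠BVA = 120°, by the law of cosines:
  BA² = BV² + VA² - 2·BV·VA·cos(120°) = 100 + 121 + 110 = 331
  BA ≈ 18.19

Step 2: From EV = 12, VD = 11, and ∠EVD = 45°, by the law of cosines:
  ED² = EV² + VD² - 2·EV·VD·cos(45°) = 144 + 121 - 186.7 = 78.32
  ED ≈ 8.85

Step 3: From BE = 11, BV = 10, EV = 12, by the inverse law of cosines:
  cos(∠EBV) = (BE² + BV² - EV²) / (2·BE·BV)
  ∠EBV = 69.51°

Step 4: From VB = 10, VE = 12, BE = 11, by the inverse law of cosines:
  cos(∠BVE) = (VB² + VE² - BE²) / (2·VB·VE)
  ∠BVE = 59.17°

Step 5: From EB = 11, EV = 12, BV = 10, by the inverse law of cosines:
  cos(∠BEV) = (EB² + EV² - BV²) / (2·EB·EV)
  ∠BEV = 51.32°

Step 6: From ED = 8.85, DY = 12, and ∠EDY = 45°, by the law of cosines:
  EY² = ED² + DY² - 2·ED·DY·cos(45°) = 78.32 + 144 - 150.2 = 72.13
  EY ≈ 8.49

Step 7: From BA = 18.19, BV = 10, AV = 11, by the inverse law of cosines:
  cos(∠ABV) = (BA² + BV² - AV²) / (2·BA·BV)
  ∠ABV = 31.57°

Step 8: From ED = 8.85, EV = 12, DV = 11, by the inverse law of cosines:
  cos(∠DEV) = (ED² + EV² - DV²) / (2·ED·EV)
  ∠DEV = 61.51°

Step 9: From AB = 18.19, AV = 11, BV = 10, by the inverse law of cosines:
  cos(∠BAV) = (AB² + AV² - BV²) / (2·AB·AV)
  ∠BAV = 28.43°

Step 10: From DE = 8.85, DV = 11, EV = 12, by the inverse law of cosines:
  cos(∠EDV) = (DE² + DV² - EV²) / (2·DE·DV)
  ∠EDV = 73.49°

Step 11: From ED = 8.85, EY = 8.49, DY = 12, by the inverse law of cosines:
  cos(∠DEY) = (ED² + EY² - DY²) / (2·ED·EY)
  ∠DEY = 87.54°

Step 12: From YD = 12, YE = 8.49, DE = 8.85, by the inverse law of cosines:
  cos(∠DYE) = (YD² + YE² - DE²) / (2·YD·YE)
  ∠DYE = 47.46°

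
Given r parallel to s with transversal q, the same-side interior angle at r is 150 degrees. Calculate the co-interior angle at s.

Co-interior (same-side interior) angles are between the parallel lines on the same side of the transversal.
Unlike corresponding or alternate interior angles, they are supplementary rather than equal.
So the angle = 180 - 150 = 30 degrees.

30 degrees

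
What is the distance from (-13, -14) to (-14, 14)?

The horizontal distance is |-14 - -13| = 1 and the vertical distance is |14 - -14| = 28.
By the Pythagorean theorem, d = sqrt(1^2 + 28^2) = sqrt(785).

sqrt(785)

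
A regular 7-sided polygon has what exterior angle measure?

Each exterior angle of a regular n-gon is 360 / n.
For n = 7: 360 / 7 = 360/7 degrees.

360/7 degrees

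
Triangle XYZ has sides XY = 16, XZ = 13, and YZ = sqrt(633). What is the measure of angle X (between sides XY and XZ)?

By the inverse law of cosines: cos(X) = (XY² + XZ² - YZ²) / (2 × XY × XZ)
cos(X) = (16² + 13² - (sqrt(633))²) / (2 × 16 × 13)
cos(X) = (256 + 169 - (633)) / 416
cos(X) = -1/2
X = arccos(-1/2) = 120°

120°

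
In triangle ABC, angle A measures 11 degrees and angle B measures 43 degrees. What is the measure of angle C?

By the triangle angle sum property, the three interior angles of any triangle add up to 180°.
We know angle A = 11° and angle B = 43°, so their sum is 54°.
Therefore angle C = 180° - 54° = 126°.

126 degrees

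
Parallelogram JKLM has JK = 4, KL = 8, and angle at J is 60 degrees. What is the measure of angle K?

Consecutive angles are supplementary: angle K = 180 - 60 = 120 degrees.

120 degrees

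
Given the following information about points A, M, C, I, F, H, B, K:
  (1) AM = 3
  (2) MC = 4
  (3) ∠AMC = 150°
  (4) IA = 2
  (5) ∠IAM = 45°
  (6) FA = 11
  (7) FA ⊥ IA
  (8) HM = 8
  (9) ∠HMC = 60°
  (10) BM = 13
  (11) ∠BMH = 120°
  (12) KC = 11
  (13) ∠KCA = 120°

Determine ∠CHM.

Step 1: By the law of cosines on triangle HMC: HC² = 8² + 4² − 2·8·4·cos(60°) = 48, so HC = 4·√3.
Step 2: By the inverse law of cosines on triangle CHM: cos(∠CHM) = ((4·√3)² + 8² − 4²) / (2·4·√3·8) = 96/110.85 = 0.866, so ∠CHM = 30°.

Therefore, the measure of angle ∠CHM = 30°.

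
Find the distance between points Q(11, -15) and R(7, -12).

d = sqrt((-4)^2 + (3)^2) = sqrt(25) = 5

5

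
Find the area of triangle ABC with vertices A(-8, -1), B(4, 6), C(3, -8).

Shoelace: Area = (1/2)|-8(6--8) + 4(-8--1) + 3(-1-6)| = (1/2)(161) = 161/2

161/2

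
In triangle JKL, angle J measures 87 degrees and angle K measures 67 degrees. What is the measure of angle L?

By the triangle angle sum property, the three interior angles of any triangle add up to 180°.
We know angle J = 87° and angle K = 67°, so their sum is 154°.
Therefore angle L = 180° - 154° = 26°.

26 degrees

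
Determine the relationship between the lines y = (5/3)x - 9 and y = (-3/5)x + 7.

Slope of line 1: m1 = 5/3
Slope of line 2: m2 = -3/5
Two lines are perpendicular when the product of their slopes is -1 (negative reciprocals).
m1 * m2 = (5/3) * (-3/5) = -1, confirming perpendicularity.

Perpendicular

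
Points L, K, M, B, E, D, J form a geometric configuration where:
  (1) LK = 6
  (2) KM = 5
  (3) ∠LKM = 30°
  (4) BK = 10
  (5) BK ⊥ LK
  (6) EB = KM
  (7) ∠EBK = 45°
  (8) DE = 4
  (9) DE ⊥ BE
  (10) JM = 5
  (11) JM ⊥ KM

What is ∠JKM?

Step 1: By the law of cosines on triangle KMJ: KJ² = 5² + 5² − 2·5·5·cos(90°) = 50, so KJ = 5·√2.
Step 2: By the inverse law of cosines on triangle JKM: cos(∠JKM) = ((5·√2)² + 5² − 5²) / (2·5·√2·5) = 50/70.71 = 0.7071, so ∠JKM = 45°.

Therefore, the measure of angle ∠JKM = 45°.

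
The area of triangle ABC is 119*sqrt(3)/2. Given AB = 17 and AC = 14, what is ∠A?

Area = (1/2) * a * b * sin(C)
sin(C) = 2 * Area / (a * b)
sin(C) = 2 * 119*sqrt(3)/2 / (17 * 14)
sin(C) = sqrt(3)/2
C = arcsin(sqrt(3)/2) = 60°
Since sin(180° - C) = sin(C), the obtuse angle 120° gives the same area, so C = 60° or C = 120°.

60° or 120°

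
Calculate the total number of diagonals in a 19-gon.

Each of the 19 vertices connects to 16 non-adjacent vertices via diagonals.
Total connections = 19 × 16 = 304, but each diagonal is counted twice.
Number of diagonals = 304 / 2 = 152.

152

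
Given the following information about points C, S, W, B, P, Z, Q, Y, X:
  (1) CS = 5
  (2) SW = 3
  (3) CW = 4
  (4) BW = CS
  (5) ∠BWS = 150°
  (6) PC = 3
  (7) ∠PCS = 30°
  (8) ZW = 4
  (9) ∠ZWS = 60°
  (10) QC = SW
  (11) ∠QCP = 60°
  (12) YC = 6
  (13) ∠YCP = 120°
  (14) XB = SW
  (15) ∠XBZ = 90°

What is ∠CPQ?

From the given relations: QC = SW = 3.
Step 1: By the law of cosines on triangle PCQ: PQ² = 3² + 3² − 2·3·3·cos(60°) = 9, so PQ = 3.
Step 2: By the inverse law of cosines on triangle CPQ: cos(∠CPQ) = (3² + 3² − 3²) / (2·3·3) = 9/18 = 0.5, so ∠CPQ = 60°.

Therefore, the measure of angle ∠CPQ = 60°.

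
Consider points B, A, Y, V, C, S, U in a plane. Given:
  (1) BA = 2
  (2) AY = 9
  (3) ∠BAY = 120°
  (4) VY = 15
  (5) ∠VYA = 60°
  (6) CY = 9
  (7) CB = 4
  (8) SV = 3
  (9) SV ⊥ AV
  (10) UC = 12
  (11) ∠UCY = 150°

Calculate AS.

Step 1: By the law of cosines on triangle VYA: VA² = 15² + 9² − 2·15·9·cos(60°) = 171, so VA = 3·√19.
Step 2: By the law of cosines on triangle AVS: AS² = (3·√19)² + 3² − 2·3·√19·3·cos(90°) = 180, so AS = 6·√5.

Therefore, the length of AS = 6·√5.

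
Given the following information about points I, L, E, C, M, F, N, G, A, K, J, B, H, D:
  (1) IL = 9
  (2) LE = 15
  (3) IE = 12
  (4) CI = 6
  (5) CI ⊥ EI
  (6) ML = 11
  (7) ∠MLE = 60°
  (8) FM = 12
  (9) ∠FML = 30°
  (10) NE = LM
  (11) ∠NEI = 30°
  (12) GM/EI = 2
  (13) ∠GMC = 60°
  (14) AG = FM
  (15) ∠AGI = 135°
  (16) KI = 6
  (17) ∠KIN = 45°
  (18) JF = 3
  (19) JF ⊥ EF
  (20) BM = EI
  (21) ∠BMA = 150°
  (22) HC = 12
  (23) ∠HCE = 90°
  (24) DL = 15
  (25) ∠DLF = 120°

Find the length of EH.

Step 1: By the law of cosines on triangle EIC: EC² = 12² + 6² − 2·12·6·cos(90°) = 180, so EC = 6·√5.
Step 2: By the law of cosines on triangle ECH: EH² = (6·√5)² + 12² − 2·6·√5·12·cos(90°) = 324, so EH = 18.

Therefore, the length of EH = 18.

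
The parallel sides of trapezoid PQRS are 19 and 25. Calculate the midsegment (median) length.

The midsegment (median) of a trapezoid connects the midpoints of the non-parallel sides.
Its length is the average of the two bases: (19 + 25) / 2 = 22.

22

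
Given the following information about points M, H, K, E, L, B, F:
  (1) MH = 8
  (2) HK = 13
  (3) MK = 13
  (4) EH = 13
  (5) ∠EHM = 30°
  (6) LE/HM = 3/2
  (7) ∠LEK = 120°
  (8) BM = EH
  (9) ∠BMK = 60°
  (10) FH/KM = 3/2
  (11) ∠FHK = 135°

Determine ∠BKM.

From the given relations: BM = EH = 13.
Step 1: By the law of cosines on triangle KMB: KB² = 13² + 13² − 2·13·13·cos(60°) = 169, so KB = 13.
Step 2: By the inverse law of cosines on triangle BKM: cos(∠BKM) = (13² + 13² − 13²) / (2·13·13) = 169/338 = 0.5, so ∠BKM = 60°.

Therefore, the measure of angle ∠BKM = 60°.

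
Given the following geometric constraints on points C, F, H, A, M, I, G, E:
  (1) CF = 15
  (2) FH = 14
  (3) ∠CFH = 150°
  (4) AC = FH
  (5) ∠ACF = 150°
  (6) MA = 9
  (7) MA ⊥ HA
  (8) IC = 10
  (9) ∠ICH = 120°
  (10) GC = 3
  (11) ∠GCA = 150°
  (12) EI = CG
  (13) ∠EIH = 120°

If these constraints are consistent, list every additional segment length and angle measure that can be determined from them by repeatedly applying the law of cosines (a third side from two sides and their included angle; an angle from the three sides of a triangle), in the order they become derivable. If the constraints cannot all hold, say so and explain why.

The constraints are consistent. Derivable facts, in order:
After 1 step:
- AG ≈ 16.67
- CH ≈ 28.01
- FA ≈ 28.01
After 2 steps:
- HI ≈ 34.13
- ∠AFC = 14.47°
- ∠AGC = 24.84°
- ∠CAF = 15.53°
- ∠CAG = 5.16°
- ∠CHF = 15.53°
- ∠FCH = 14.47°
After 3 steps:
- HE ≈ 35.72
- ∠CHI = 14.7°
- ∠CIH = 45.3°
After 4 steps:
- ∠EHI = 4.17°
- ∠HEI = 55.83°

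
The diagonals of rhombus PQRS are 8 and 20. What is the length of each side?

In a rhombus, the diagonals bisect each other perpendicularly, creating four congruent right triangles.
Each triangle has legs 4 (half of 8) and 10 (half of 20).
The hypotenuse of each right triangle is a side of the rhombus:
side = sqrt(4^2 + 10^2) = sqrt(116) = 2*sqrt(29)

2*sqrt(29)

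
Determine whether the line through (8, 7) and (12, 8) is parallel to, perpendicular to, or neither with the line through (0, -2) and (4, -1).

Slope of line 1: m1 = (8 - 7)/(12 - 8) = 1/4 = 1/4
Slope of line 2: m2 = (-1 - -2)/(4 - 0) = 1/4 = 1/4
Since m1 = m2 = 1/4, the lines are parallel.

Parallel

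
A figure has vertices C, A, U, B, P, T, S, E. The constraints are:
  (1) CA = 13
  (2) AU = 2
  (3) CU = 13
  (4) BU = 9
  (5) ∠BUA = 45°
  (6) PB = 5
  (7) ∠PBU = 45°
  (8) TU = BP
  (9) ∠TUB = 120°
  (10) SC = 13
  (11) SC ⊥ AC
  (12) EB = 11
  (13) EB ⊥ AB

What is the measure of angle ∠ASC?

Step 1: By the law of cosines on triangle SCA: SA² = 13² + 13² − 2·13·13·cos(90°) = 338, so SA = 13·√2.
Step 2: By the inverse law of cosines on triangle ASC: cos(∠ASC) = ((13·√2)² + 13² − 13²) / (2·13·√2·13) = 338/478 = 0.7071, so ∠ASC = 45°.

Therefore, the measure of angle ∠ASC = 45°.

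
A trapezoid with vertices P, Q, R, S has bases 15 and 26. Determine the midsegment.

The midsegment of a trapezoid = (base1 + base2) / 2
midsegment = (15 + 26) / 2
midsegment = 41 / 2
midsegment = 41/2

41/2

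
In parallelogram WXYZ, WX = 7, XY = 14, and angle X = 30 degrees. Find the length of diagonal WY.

Using the law of cosines:
d^2 = 7^2 + 14^2 - 2(7)(14)cos(30 degrees)
d^2 = 49 + 196 - 196*sqrt(3)/2
d^2 = 245 - 98*sqrt(3)
d = 7*sqrt(5 - 2*sqrt(3))

7*sqrt(5 - 2*sqrt(3))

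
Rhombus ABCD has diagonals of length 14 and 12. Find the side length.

The diagonals of a rhombus bisect each other at right angles.
Half-diagonals: 14/2 = 7 and 12/2 = 6
side = sqrt(7^2 + 6^2)
side = sqrt(49 + 36)
side = sqrt(85)

sqrt(85)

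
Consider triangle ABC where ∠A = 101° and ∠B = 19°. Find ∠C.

angle C = 180 - 101 - 19 = 60 degrees.

60 degrees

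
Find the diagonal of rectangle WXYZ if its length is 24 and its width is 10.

Using the Pythagorean theorem:
d² = 24² + 10² = 576 + 100 = 676
d = sqrt(676) = 26

26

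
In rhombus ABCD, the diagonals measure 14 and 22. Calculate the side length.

Half-diagonals are 7 and 11. side = sqrt(7^2 + 11^2) = sqrt(170)

sqrt(170)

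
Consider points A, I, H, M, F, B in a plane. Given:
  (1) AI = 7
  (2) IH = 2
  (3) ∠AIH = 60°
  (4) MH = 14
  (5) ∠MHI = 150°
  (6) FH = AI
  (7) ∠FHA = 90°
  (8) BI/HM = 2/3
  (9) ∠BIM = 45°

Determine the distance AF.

From the given relations: FH = AI = 7.
Step 1: By the law of cosines on triangle HIA: HA² = 2² + 7² − 2·2·7·cos(60°) = 39, so HA = √39.
Step 2: By the law of cosines on triangle AHF: AF² = √39² + 7² − 2·√39·7·cos(90°) = 88, so AF = 2·√22.

Therefore, the length of AF = 2·√22.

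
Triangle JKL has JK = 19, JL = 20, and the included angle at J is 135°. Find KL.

When two sides and the included angle are known, the law of cosines gives the third side.
c^2 = a^2 + b^2 - 2ab cos(C) generalizes the Pythagorean theorem to non-right triangles.
Here: KL^2 = 361 + 400 - 760*(-sqrt(2)/2) = 380*sqrt(2) + 761
KL = sqrt(380*sqrt(2) + 761)

sqrt(380*sqrt(2) + 761)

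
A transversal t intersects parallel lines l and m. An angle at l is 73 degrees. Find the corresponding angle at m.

When a transversal crosses parallel lines, angles in the same position at each intersection are called corresponding angles.
These are always equal, so the answer is 73 degrees.

73 degrees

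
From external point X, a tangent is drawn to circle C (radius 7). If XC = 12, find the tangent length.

tangent = √(d² - r²) = √(12² - 7²) = √(144 - 49) = √95 = sqrt(95)

sqrt(95)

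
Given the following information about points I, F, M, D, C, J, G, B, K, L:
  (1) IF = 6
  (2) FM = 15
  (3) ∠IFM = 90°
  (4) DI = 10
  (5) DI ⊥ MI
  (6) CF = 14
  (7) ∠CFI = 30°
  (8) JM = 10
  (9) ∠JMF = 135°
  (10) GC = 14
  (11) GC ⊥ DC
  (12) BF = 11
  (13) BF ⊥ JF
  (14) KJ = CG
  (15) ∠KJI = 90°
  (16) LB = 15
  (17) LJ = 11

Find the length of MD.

Step 1: By the law of cosines on triangle IFM: IM² = 6² + 15² − 2·6·15·cos(90°) = 261, so IM = 3·√29.
Step 2: By the law of cosines on triangle MID: MD² = (3·√29)² + 10² − 2·3·√29·10·cos(90°) = 361, so MD = 19.

Therefore, the length of MD = 19.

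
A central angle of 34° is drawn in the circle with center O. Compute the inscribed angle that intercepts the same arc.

Inscribed angle = 34° / 2 = 17° (inscribed angle theorem).

17°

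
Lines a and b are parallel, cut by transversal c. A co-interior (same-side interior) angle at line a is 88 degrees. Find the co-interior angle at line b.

Co-interior angles (same-side interior) formed by parallel lines and a transversal are supplementary (sum to 180 degrees).
The given angle is 88 degrees.
The co-interior angle = 180 - 88 = 92 degrees.

92 degrees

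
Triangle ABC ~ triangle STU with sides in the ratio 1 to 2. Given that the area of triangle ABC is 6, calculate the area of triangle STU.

Area ratio = (1/2)^2 = 1/4. Area of STU = 6 * 4/1 = 24.

24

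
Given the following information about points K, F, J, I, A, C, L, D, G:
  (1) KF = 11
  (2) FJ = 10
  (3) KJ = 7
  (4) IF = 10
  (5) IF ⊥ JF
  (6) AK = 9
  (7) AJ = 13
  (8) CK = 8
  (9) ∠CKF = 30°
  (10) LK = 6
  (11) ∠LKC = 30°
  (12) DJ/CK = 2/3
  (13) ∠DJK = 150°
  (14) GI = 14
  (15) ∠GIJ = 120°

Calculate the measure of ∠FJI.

Step 1: By the law of cosines on triangle JFI: JI² = 10² + 10² − 2·10·10·cos(90°) = 200, so JI = 10·√2.
Step 2: By the inverse law of cosines on triangle FJI: cos(∠FJI) = (10² + (10·√2)² − 10²) / (2·10·10·√2) = 200/282.84 = 0.7071, so ∠FJI = 45°.

Therefore, the measure of angle ∠FJI = 45°.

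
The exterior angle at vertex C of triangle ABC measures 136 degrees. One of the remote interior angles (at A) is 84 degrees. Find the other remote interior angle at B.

angle B = 136 - 84 = 52 degrees (exterior angle theorem).

52 degrees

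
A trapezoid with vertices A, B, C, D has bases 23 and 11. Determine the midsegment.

midsegment = (23 + 11) / 2 = 34 / 2 = 17

17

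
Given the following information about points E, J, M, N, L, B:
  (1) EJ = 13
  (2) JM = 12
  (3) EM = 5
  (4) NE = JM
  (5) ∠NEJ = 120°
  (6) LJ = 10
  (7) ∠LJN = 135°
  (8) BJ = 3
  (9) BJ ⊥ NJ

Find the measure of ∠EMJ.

Step 1: By the inverse law of cosines on triangle EMJ: cos(∠EMJ) = (5² + 12² − 13²) / (2·5·12) = 0/120 = 0, so ∠EMJ = 90°.

Therefore, the measure of angle ∠EMJ = 90°.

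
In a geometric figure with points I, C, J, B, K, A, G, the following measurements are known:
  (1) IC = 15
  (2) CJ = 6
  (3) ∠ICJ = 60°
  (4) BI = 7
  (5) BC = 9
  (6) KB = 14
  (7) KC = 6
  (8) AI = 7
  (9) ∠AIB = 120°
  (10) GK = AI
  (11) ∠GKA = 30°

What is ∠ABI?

Step 1: By the law of cosines on triangle BIA: BA² = 7² + 7² − 2·7·7·cos(120°) = 147, so BA = 7·√3.
Step 2: By the inverse law of cosines on triangle ABI: cos(∠ABI) = ((7·√3)² + 7² − 7²) / (2·7·√3·7) = 147/169.74 = 0.866, so ∠ABI = 30°.

Therefore, the measure of angle ∠ABI = 30°.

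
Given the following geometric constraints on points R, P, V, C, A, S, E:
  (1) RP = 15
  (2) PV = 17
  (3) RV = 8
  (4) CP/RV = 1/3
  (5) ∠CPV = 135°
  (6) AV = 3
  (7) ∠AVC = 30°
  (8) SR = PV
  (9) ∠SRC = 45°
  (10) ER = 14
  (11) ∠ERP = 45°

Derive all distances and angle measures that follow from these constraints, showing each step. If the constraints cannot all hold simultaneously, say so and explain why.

The constraints are consistent.

From the given relations:
  CP = 1/3·RV = 1/3·8 ≈ 2.67
  SR = PV = 17

Step 1: From PR = 15, RE = 14, and ∠PRE = 45°, by the law of cosines:
  PE² = PR² + RE² - 2·PR·RE·cos(45°) = 225 + 196 - 297 = 124
  PE ≈ 11.14

Step 2: From VP = 17, PC = 2.67, and ∠VPC = 135°, by the law of cosines:
  VC² = VP² + PC² - 2·VP·PC·cos(135°) = 289 + 7.111 + 64.11 = 360.2
  VC ≈ 18.98

Step 3: From RP = 15, RV = 8, PV = 17, by the inverse law of cosines:
  cos(∠PRV) = (RP² + RV² - PV²) / (2·RP·RV)
  ∠PRV = 90°

Step 4: From PR = 15, PV = 17, RV = 8, by the inverse law of cosines:
  cos(∠RPV) = (PR² + PV² - RV²) / (2·PR·PV)
  ∠RPV = 28.07°

Step 5: From VP = 17, VR = 8, PR = 15, by the inverse law of cosines:
  cos(∠PVR) = (VP² + VR² - PR²) / (2·VP·VR)
  ∠PVR = 61.93°

Step 6: From CV = 18.98, VA = 3, and ∠CVA = 30°, by the law of cosines:
  CA² = CV² + VA² - 2·CV·VA·cos(30°) = 360.2 + 9 - 98.62 = 270.6
  CA ≈ 16.45

Step 7: From PE = 11.14, PR = 15, ER = 14, by the inverse law of cosines:
  cos(∠EPR) = (PE² + PR² - ER²) / (2·PE·PR)
  ∠EPR = 62.74°

Step 8: From VC = 18.98, VP = 17, CP = 2.67, by the inverse law of cosines:
  cos(∠CVP) = (VC² + VP² - CP²) / (2·VC·VP)
  ∠CVP = 5.7°

Step 9: From CP = 2.67, CV = 18.98, PV = 17, by the inverse law of cosines:
  cos(∠PCV) = (CP² + CV² - PV²) / (2·CP·CV)
  ∠PCV = 39.3°

Step 10: From EP = 11.14, ER = 14, PR = 15, by the inverse law of cosines:
  cos(∠PER) = (EP² + ER² - PR²) / (2·EP·ER)
  ∠PER = 72.26°

Step 11: From CA = 16.45, CV = 18.98, AV = 3, by the inverse law of cosines:
  cos(∠ACV) = (CA² + CV² - AV²) / (2·CA·CV)
  ∠ACV = 5.23°

Step 12: From AC = 16.45, AV = 3, CV = 18.98, by the inverse law of cosines:
  cos(∠CAV) = (AC² + AV² - CV²) / (2·AC·AV)
  ∠CAV = 144.77°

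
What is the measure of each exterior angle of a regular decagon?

Each exterior angle of a regular n-gon is 360 / n.
For n = 10: 360 / 10 = 36 degrees.

36 degrees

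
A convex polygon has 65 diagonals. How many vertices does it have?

Using d = n(n - 3)/2, we solve 65 = n(n - 3)/2.
So n(n - 3) = 130.
Testing n = 13: 13 * 10 = 130 = 130. Correct.
The polygon has 13 sides.

13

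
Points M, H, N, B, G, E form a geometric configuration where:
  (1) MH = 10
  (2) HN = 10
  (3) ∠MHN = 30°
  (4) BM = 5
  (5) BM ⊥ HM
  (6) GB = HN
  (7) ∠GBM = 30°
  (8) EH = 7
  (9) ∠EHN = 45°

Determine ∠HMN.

Step 1: By the law of cosines on triangle MHN: MN² = 10² + 10² − 2·10·10·cos(30°) = 26.79, so MN ≈ 5.18.
Step 2: By the inverse law of cosines on triangle HMN: cos(∠HMN) = (10² + 5.18² − 10²) / (2·10·5.18) = 26.79/103.53 = 0.2588, so ∠HMN = 75°.

Therefore, the measure of angle ∠HMN = 75°.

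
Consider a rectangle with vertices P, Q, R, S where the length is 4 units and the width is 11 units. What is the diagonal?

A rectangle's diagonal splits it into two right triangles, with the diagonal as the hypotenuse.
By the Pythagorean theorem, d^2 = 4^2 + 11^2 = 137.
Therefore d = sqrt(137).

sqrt(137)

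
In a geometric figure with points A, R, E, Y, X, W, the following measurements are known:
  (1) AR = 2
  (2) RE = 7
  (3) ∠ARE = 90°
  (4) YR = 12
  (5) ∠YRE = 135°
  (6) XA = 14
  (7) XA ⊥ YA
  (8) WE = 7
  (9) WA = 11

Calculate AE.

Step 1: By the law of cosines on triangle ARE: AE² = 2² + 7² − 2·2·7·cos(90°) = 53, so AE = √53.

Therefore, the length of AE = √53.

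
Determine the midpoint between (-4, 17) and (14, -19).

The midpoint is the average of the coordinates:
x: (-4 + 14)/2 = 5
y: (17 + -19)/2 = -1
Midpoint = (5, -1)

(5, -1)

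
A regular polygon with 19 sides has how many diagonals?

Each of the 19 vertices connects to 16 non-adjacent vertices via diagonals.
Total connections = 19 × 16 = 304, but each diagonal is counted twice.
Number of diagonals = 304 / 2 = 152.

152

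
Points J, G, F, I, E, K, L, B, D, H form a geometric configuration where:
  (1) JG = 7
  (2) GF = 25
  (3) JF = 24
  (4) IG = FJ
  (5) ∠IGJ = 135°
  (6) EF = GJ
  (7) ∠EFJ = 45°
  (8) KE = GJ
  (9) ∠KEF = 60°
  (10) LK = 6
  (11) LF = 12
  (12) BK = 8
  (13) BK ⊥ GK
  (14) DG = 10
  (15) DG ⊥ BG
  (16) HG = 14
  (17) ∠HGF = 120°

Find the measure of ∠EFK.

From the given relations: EF = GJ = 7; KE = GJ = 7.
Step 1: By the law of cosines on triangle FEK: FK² = 7² + 7² − 2·7·7·cos(60°) = 49, so FK = 7.
Step 2: By the inverse law of cosines on triangle EFK: cos(∠EFK) = (7² + 7² − 7²) / (2·7·7) = 49/98 = 0.5, so ∠EFK = 60°.

Therefore, the measure of angle ∠EFK = 60°.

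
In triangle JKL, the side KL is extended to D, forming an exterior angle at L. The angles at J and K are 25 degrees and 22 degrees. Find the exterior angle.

The interior angle at L is 180 - 25 - 22 = 133 degrees.
The exterior angle and interior angle at L are supplementary:
Exterior angle = 180 - 133 = 47 degrees.

47 degrees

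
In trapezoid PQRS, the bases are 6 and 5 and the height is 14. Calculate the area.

Area of a trapezoid = (base1 + base2) * height / 2
Area = (6 + 5) * 14 / 2
Area = 11 * 14 / 2
Area = 154 / 2
Area = 77

77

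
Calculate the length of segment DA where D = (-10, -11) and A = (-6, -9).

d = sqrt((4)^2 + (2)^2) = sqrt(20) = 2*sqrt(5)

2*sqrt(5)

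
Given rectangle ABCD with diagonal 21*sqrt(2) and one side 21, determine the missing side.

Using the Pythagorean theorem: d^2 = a^2 + b^2
b^2 = d^2 - a^2
b^2 = 882 - 441
b^2 = 441
b = sqrt(441) = 21

21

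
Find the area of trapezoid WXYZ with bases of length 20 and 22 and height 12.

Area = (20 + 22) * 12 / 2 = 504 / 2 = 252

252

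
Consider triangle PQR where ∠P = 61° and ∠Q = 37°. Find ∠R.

angle R = 180 - 61 - 37 = 82 degrees.

82 degrees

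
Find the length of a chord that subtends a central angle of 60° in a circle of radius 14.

Drop a perpendicular from the center to the chord, bisecting both the chord and the central angle.
Each half-chord = r sin(θ/2) = 14 sin(30°).
The full chord = 2 × 14 × sin(30°) = 14.

14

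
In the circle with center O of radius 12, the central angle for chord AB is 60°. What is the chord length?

Chord = 2(12) sin(30°) = 12

12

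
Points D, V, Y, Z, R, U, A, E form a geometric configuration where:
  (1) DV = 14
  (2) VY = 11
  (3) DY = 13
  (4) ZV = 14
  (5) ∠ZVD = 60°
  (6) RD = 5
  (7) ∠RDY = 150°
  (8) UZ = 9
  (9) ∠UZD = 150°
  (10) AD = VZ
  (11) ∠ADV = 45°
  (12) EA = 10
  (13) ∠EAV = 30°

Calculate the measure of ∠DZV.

Step 1: By the law of cosines on triangle ZVD: ZD² = 14² + 14² − 2·14·14·cos(60°) = 196, so ZD = 14.
Step 2: By the inverse law of cosines on triangle DZV: cos(∠DZV) = (14² + 14² − 14²) / (2·14·14) = 196/392 = 0.5, so ∠DZV = 60°.

Therefore, the measure of angle ∠DZV = 60°.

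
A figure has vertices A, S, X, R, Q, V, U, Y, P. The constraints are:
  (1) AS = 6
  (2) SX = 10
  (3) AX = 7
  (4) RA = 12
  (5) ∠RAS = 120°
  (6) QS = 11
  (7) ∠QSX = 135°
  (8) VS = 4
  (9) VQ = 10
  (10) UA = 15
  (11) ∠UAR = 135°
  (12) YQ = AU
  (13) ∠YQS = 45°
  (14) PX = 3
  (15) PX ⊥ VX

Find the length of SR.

Step 1: By the law of cosines on triangle SAR: SR² = 6² + 12² − 2·6·12·cos(120°) = 252, so SR = 6·√7.

Therefore, the length of SR = 6·√7.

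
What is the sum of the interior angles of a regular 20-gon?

The sum of interior angles of an n-sided polygon is (n - 2) * 180.
For n = 20: (20 - 2) * 180 = 18 * 180 = 3240 degrees.

3240 degrees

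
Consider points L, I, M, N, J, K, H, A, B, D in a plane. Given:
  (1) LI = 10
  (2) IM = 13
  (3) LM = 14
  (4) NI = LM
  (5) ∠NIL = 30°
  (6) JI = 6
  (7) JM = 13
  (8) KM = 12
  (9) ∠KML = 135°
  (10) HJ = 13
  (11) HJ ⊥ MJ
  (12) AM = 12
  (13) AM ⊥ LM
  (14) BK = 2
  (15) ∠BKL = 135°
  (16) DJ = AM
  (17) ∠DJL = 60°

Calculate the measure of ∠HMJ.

Step 1: By the law of cosines on triangle MJH: MH² = 13² + 13² − 2·13·13·cos(90°) = 338, so MH = 13·√2.
Step 2: By the inverse law of cosines on triangle HMJ: cos(∠HMJ) = ((13·√2)² + 13² − 13²) / (2·13·√2·13) = 338/478 = 0.7071, so ∠HMJ = 45°.

Therefore, the measure of angle ∠HMJ = 45°.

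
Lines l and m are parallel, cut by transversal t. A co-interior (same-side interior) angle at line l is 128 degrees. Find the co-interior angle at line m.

Co-interior angles sum to 180: 180 - 128 = 52 degrees.

52 degrees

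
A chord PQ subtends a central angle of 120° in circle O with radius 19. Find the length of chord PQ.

Drop a perpendicular from the center to the chord, bisecting both the chord and the central angle.
Each half-chord = r sin(θ/2) = 19 sin(60°).
The full chord = 2 × 19 × sin(60°) = 19*sqrt(3).

19*sqrt(3)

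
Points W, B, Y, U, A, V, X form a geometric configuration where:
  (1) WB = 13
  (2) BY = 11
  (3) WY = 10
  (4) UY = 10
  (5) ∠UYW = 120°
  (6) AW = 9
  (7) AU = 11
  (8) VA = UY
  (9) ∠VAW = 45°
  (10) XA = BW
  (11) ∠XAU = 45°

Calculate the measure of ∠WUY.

Step 1: By the law of cosines on triangle UYW: UW² = 10² + 10² − 2·10·10·cos(120°) = 300, so UW = 10·√3.
Step 2: By the inverse law of cosines on triangle WUY: cos(∠WUY) = ((10·√3)² + 10² − 10²) / (2·10·√3·10) = 300/346.41 = 0.866, so ∠WUY = 30°.

Therefore, the measure of angle ∠WUY = 30°.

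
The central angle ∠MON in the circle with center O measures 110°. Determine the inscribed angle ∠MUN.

An inscribed angle intercepts an arc from a point on the circle, while the central angle intercepts the same arc from the center.
The inscribed angle is always half the central angle: 110° / 2 = 55°.

55°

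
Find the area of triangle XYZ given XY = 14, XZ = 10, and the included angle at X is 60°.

When two sides and the included angle are known, the area formula is (1/2)ab sin(C).
The height from one side to the opposite vertex is 10 sin(60°) = 5*sqrt(3).
Area = (1/2) * 14 * 5*sqrt(3) = 35*sqrt(3).

35*sqrt(3)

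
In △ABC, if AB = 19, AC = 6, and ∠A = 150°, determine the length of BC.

Law of cosines: BC^2 = 19^2 + 6^2 - 2(19)(6)cos(150°) = 114*sqrt(3) + 397, so BC = sqrt(114*sqrt(3) + 397).

sqrt(114*sqrt(3) + 397)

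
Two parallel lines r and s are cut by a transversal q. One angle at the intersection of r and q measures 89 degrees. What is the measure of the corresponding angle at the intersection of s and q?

When a transversal crosses parallel lines, angles in the same position at each intersection are called corresponding angles.
These are always equal, so the answer is 89 degrees.

89 degrees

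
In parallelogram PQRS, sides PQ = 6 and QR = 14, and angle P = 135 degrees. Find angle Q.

Consecutive angles are supplementary: angle Q = 180 - 135 = 45 degrees.

45 degrees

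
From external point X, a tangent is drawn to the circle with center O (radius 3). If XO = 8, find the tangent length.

The tangent, radius, and line from the external point to the center form a right triangle.
The right angle is where the tangent meets the radius.
By the Pythagorean theorem: tangent² + 3² = 8²
tangent² = 64 - 9 = 55
tangent = sqrt(55)

sqrt(55)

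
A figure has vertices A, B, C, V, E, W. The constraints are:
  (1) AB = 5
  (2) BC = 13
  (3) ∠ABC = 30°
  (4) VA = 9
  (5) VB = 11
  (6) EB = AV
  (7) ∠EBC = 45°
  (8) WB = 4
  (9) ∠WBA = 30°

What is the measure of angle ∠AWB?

Step 1: By the law of cosines on triangle WBA: WA² = 4² + 5² − 2·4·5·cos(30°) = 6.36, so WA ≈ 2.52.
Step 2: By the inverse law of cosines on triangle AWB: cos(∠AWB) = (2.52² + 4² − 5²) / (2·2.52·4) = -2.64/20.17 = -0.1309, so ∠AWB = 97.52°.

Therefore, the measure of angle ∠AWB = 97.52°.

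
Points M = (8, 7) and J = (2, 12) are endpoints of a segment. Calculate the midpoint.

The midpoint is the point halfway along the segment.
Move half the horizontal distance: 8 + (2 - 8)/2 = 8 + -6/2 = 5
Move half the vertical distance: 7 + (12 - 7)/2 = 7 + 5/2 = 19/2
Midpoint = (5, 19/2)

(5, 19/2)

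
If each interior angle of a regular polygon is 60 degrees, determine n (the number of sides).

Exterior angle = 180 - 60 = 120. n = 360 / 120 = 3.

3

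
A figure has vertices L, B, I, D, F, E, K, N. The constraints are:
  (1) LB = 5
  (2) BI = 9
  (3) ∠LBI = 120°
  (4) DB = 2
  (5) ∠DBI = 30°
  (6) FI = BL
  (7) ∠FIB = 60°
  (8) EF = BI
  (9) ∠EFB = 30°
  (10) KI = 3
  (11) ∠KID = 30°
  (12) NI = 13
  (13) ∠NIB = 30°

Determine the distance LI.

Step 1: By the law of cosines on triangle LBI: LI² = 5² + 9² − 2·5·9·cos(120°) = 151, so LI = √151.

Therefore, the length of LI = √151.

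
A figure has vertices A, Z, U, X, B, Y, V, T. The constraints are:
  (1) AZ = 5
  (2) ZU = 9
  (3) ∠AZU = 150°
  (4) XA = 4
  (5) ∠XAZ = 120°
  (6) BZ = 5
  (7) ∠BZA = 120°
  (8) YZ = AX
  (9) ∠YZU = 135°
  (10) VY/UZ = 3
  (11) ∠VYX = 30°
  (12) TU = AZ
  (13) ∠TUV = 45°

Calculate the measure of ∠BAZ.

Step 1: By the law of cosines on triangle AZB: AB² = 5² + 5² − 2·5·5·cos(120°) = 75, so AB = 5·√3.
Step 2: By the inverse law of cosines on triangle BAZ: cos(∠BAZ) = ((5·√3)² + 5² − 5²) / (2·5·√3·5) = 75/86.6 = 0.866, so ∠BAZ = 30°.

Therefore, the measure of angle ∠BAZ = 30°.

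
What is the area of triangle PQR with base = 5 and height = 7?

A triangle's area is half the area of a rectangle with the same base and height.
Area = (1/2) * 5 * 7 = 35/2.

35/2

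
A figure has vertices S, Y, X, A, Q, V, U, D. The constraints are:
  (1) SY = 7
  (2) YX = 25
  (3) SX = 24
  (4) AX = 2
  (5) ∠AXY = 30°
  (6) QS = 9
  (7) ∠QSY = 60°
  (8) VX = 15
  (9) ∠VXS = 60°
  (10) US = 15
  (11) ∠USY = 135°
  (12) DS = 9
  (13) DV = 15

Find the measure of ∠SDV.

Step 1: By the law of cosines on triangle SXV: SV² = 24² + 15² − 2·24·15·cos(60°) = 441, so SV = 21.
Step 2: By the inverse law of cosines on triangle SDV: cos(∠SDV) = (9² + 15² − 21²) / (2·9·15) = -135/270 = -0.5, so ∠SDV = 120°.

Therefore, the measure of angle ∠SDV = 120°.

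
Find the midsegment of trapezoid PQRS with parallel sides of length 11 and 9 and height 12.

midsegment = (11 + 9) / 2 = 20 / 2 = 10

10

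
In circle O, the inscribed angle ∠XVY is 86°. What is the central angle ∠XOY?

By the inscribed angle theorem, the central angle is twice the inscribed angle.
Central angle = 2 × 86° = 172°

172°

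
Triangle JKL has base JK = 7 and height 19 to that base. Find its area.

A triangle's area is half the area of a rectangle with the same base and height.
Area = (1/2) * 7 * 19 = 133/2.

133/2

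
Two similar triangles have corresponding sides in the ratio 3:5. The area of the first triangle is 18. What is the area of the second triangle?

Area ratio = (3/5)^2 = 9/25. Area of the second triangle = 18 * 25/9 = 50.

50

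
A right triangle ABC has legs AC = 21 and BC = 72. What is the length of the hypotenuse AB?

By the Pythagorean theorem: AB^2 = AC^2 + BC^2
AB^2 = 21^2 + 72^2 = 441 + 5184 = 5625
AB = sqrt(5625) = 75

75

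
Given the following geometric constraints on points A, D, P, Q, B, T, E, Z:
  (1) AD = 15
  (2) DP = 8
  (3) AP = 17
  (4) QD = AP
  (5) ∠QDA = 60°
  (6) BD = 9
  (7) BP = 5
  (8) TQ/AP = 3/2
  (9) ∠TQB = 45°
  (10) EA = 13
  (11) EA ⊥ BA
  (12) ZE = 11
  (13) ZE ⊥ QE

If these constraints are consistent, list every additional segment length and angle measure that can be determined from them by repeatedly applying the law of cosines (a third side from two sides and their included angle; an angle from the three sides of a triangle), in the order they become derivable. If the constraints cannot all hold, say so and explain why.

The constraints are consistent. Derivable facts, in order:
After 1 step:
- AQ ≈ 16.09
- ∠ADP = 90°
- ∠APD = 61.93°
- ∠BDP = 33.56°
- ∠BPD = 84.26°
- ∠DAP = 28.07°
- ∠DBP = 62.18°
After 2 steps:
- ∠AQD = 53.82°
- ∠DAQ = 66.18°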